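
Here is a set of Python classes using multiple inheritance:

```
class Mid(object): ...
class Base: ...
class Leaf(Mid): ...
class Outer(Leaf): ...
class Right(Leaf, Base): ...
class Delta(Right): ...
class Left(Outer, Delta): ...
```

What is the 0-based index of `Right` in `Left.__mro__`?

3

L[Left] = Left + merge(L[Outer], L[Delta], [Outer Delta])
  take Outer:  [Outer Leaf Mid object] + [Delta Right Leaf Mid Base object] + [Outer Delta]
  take Delta:  [Leaf Mid object] + [Delta Right Leaf Mid Base object] + [Delta]
  take Right:  [Leaf Mid object] + [Right Leaf Mid Base object]
  take Leaf:  [Leaf Mid object] + [Leaf Mid Base object]
  take Mid:  [Mid object] + [Mid Base object]
  take Base:  [object] + [Base object]
  take object:  [object] + [object]
MRO: Left Outer Delta Right Leaf Mid Base object
Right sits at index 3.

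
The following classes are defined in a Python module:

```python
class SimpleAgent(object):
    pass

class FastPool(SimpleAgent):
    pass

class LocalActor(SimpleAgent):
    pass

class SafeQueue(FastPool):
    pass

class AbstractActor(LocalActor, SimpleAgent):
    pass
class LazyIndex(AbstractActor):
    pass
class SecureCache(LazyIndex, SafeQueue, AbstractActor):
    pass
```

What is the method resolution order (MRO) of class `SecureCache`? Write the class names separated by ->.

SecureCache -> LazyIndex -> SafeQueue -> AbstractActor -> LocalActor -> FastPool -> SimpleAgent -> object

L[SecureCache] = SecureCache + merge(L[LazyIndex], L[SafeQueue], L[AbstractActor], [LazyIndex SafeQueue AbstractActor])
  take LazyIndex:  [LazyIndex AbstractActor LocalActor SimpleAgent object] + [SafeQueue FastPool SimpleAgent object] + [AbstractActor LocalActor SimpleAgent object] + [LazyIndex SafeQueue AbstractActor]
  take SafeQueue:  [AbstractActor LocalActor SimpleAgent object] + [SafeQueue FastPool SimpleAgent object] + [AbstractActor LocalActor SimpleAgent object] + [SafeQueue AbstractActor]
  take AbstractActor:  [AbstractActor LocalActor SimpleAgent object] + [FastPool SimpleAgent object] + [AbstractActor LocalActor SimpleAgent object] + [AbstractActor]
  take LocalActor:  [LocalActor SimpleAgent object] + [FastPool SimpleAgent object] + [LocalActor SimpleAgent object]
  take FastPool:  [SimpleAgent object] + [FastPool SimpleAgent object] + [SimpleAgent object]
  take SimpleAgent:  [SimpleAgent object] + [SimpleAgent object] + [SimpleAgent object]
  take object:  [object] + [object] + [object]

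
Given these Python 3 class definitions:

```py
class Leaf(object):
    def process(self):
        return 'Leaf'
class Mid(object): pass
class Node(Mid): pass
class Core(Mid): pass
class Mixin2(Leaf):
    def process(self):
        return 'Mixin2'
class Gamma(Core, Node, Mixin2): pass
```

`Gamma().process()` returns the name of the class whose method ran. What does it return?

L[Gamma] = Gamma + merge(L[Core], L[Node], L[Mixin2], [Core Node Mixin2])
  take Core:  [Core Mid object] + [Node Mid object] + [Mixin2 Leaf object] + [Core Node Mixin2]
  take Node:  [Mid object] + [Node Mid object] + [Mixin2 Leaf object] + [Node Mixin2]
  take Mid:  [Mid object] + [Mid object] + [Mixin2 Leaf object] + [Mixin2]
  take Mixin2:  [object] + [object] + [Mixin2 Leaf object] + [Mixin2]
  take Leaf:  [object] + [object] + [Leaf object]
  take object:  [object] + [object] + [object]
MRO: Gamma Core Node Mid Mixin2 Leaf object
process is defined in: Leaf, Mixin2. First along the MRO is Mixin2.

Mixin2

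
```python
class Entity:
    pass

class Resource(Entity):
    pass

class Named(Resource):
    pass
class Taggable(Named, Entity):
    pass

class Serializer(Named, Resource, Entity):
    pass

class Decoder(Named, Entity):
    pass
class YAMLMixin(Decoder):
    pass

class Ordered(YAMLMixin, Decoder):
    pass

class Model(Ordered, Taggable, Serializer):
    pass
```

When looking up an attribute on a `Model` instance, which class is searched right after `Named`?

Resource

L[Model] = Model + merge(L[Ordered], L[Taggable], L[Serializer], [Ordered Taggable Serializer])
  take Ordered:  [Ordered YAMLMixin Decoder Named Resource Entity object] + [Taggable Named Resource Entity object] + [Serializer Named Resource Entity object] + [Ordered Taggable Serializer]
  take YAMLMixin:  [YAMLMixin Decoder Named Resource Entity object] + [Taggable Named Resource Entity object] + [Serializer Named Resource Entity object] + [Taggable Serializer]
  take Decoder:  [Decoder Named Resource Entity object] + [Taggable Named Resource Entity object] + [Serializer Named Resource Entity object] + [Taggable Serializer]
  take Taggable:  [Named Resource Entity object] + [Taggable Named Resource Entity object] + [Serializer Named Resource Entity object] + [Taggable Serializer]
  take Serializer:  [Named Resource Entity object] + [Named Resource Entity object] + [Serializer Named Resource Entity object] + [Serializer]
  take Named:  [Named Resource Entity object] + [Named Resource Entity object] + [Named Resource Entity object]
  take Resource:  [Resource Entity object] + [Resource Entity object] + [Resource Entity object]
  take Entity:  [Entity object] + [Entity object] + [Entity object]
  take object:  [object] + [object] + [object]
MRO: Model Ordered YAMLMixin Decoder Taggable Serializer Named Resource Entity object
Named is at position 6; next is Resource.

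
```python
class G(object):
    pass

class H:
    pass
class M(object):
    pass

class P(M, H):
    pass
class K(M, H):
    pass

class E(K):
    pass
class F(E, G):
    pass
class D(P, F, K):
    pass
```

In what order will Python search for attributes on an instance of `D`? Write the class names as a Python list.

L[D] = D + merge(L[P], L[F], L[K], [P F K])
  take P:  [P M H object] + [F E K M H G object] + [K M H object] + [P F K]
  take F:  [M H object] + [F E K M H G object] + [K M H object] + [F K]
  take E:  [M H object] + [E K M H G object] + [K M H object] + [K]
  take K:  [M H object] + [K M H G object] + [K M H object] + [K]
  take M:  [M H object] + [M H G object] + [M H object]
  take H:  [H object] + [H G object] + [H object]
  take G:  [object] + [G object] + [object]
  take object:  [object] + [object] + [object]

[D, P, F, E, K, M, H, G, object]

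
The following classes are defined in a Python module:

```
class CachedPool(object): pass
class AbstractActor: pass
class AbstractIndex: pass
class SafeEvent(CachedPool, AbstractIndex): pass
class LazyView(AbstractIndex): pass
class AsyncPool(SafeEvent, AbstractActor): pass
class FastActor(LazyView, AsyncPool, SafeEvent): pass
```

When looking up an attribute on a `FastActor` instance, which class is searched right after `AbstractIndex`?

L[FastActor] = FastActor + merge(L[LazyView], L[AsyncPool], L[SafeEvent], [LazyView AsyncPool SafeEvent])
  take LazyView:  [LazyView AbstractIndex object] + [AsyncPool SafeEvent CachedPool AbstractIndex AbstractActor object] + [SafeEvent CachedPool AbstractIndex object] + [LazyView AsyncPool SafeEvent]
  take AsyncPool:  [AbstractIndex object] + [AsyncPool SafeEvent CachedPool AbstractIndex AbstractActor object] + [SafeEvent CachedPool AbstractIndex object] + [AsyncPool SafeEvent]
  take SafeEvent:  [AbstractIndex object] + [SafeEvent CachedPool AbstractIndex AbstractActor object] + [SafeEvent CachedPool AbstractIndex object] + [SafeEvent]
  take CachedPool:  [AbstractIndex object] + [CachedPool AbstractIndex AbstractActor object] + [CachedPool AbstractIndex object]
  take AbstractIndex:  [AbstractIndex object] + [AbstractIndex AbstractActor object] + [AbstractIndex object]
  take AbstractActor:  [object] + [AbstractActor object] + [object]
  take object:  [object] + [object] + [object]
MRO: FastActor LazyView AsyncPool SafeEvent CachedPool AbstractIndex AbstractActor object
AbstractIndex is at position 5; next is AbstractActor.

AbstractActor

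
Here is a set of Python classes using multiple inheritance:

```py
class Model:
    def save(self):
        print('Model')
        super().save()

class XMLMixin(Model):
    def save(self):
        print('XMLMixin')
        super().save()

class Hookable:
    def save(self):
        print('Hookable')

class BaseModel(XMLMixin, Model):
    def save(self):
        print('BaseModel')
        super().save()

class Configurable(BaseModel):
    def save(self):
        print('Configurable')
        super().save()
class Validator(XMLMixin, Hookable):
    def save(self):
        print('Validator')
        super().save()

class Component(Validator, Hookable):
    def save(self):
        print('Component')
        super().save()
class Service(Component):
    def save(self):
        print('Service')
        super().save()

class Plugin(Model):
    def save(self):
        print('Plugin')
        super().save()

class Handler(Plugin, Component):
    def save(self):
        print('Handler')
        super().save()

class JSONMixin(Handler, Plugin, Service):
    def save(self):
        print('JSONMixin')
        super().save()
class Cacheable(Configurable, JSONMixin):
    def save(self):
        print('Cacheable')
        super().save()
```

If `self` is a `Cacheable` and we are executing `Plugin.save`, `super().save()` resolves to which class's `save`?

L[Cacheable] = Cacheable + merge(L[Configurable], L[JSONMixin], [Configurable JSONMixin])
  take Configurable:  [Configurable BaseModel XMLMixin Model object] + [JSONMixin Handler Plugin Service Component Validator XMLMixin Model Hookable object] + [Configurable JSONMixin]
  take BaseModel:  [BaseModel XMLMixin Model object] + [JSONMixin Handler Plugin Service Component Validator XMLMixin Model Hookable object] + [JSONMixin]
  take JSONMixin:  [XMLMixin Model object] + [JSONMixin Handler Plugin Service Component Validator XMLMixin Model Hookable object] + [JSONMixin]
  take Handler:  [XMLMixin Model object] + [Handler Plugin Service Component Validator XMLMixin Model Hookable object]
  take Plugin:  [XMLMixin Model object] + [Plugin Service Component Validator XMLMixin Model Hookable object]
  take Service:  [XMLMixin Model object] + [Service Component Validator XMLMixin Model Hookable object]
  take Component:  [XMLMixin Model object] + [Component Validator XMLMixin Model Hookable object]
  take Validator:  [XMLMixin Model object] + [Validator XMLMixin Model Hookable object]
  take XMLMixin:  [XMLMixin Model object] + [XMLMixin Model Hookable object]
  take Model:  [Model object] + [Model Hookable object]
  take Hookable:  [object] + [Hookable object]
  take object:  [object] + [object]
MRO: Cacheable Configurable BaseModel JSONMixin Handler Plugin Service Component Validator XMLMixin Model Hookable object
super() in Plugin.save on a Cacheable instance goes to the class after Plugin in Cacheable's MRO: Service.

Service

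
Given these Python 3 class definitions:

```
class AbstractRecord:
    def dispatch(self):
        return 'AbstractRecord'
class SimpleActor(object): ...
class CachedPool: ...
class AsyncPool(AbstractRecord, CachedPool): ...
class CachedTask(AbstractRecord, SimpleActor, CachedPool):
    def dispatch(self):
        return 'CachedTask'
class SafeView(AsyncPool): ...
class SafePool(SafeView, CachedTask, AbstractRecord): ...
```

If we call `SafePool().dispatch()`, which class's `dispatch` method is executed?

CachedTask

L[SafePool] = SafePool + merge(L[SafeView], L[CachedTask], L[AbstractRecord], [SafeView CachedTask AbstractRecord])
  take SafeView:  [SafeView AsyncPool AbstractRecord CachedPool object] + [CachedTask AbstractRecord SimpleActor CachedPool object] + [AbstractRecord object] + [SafeView CachedTask AbstractRecord]
  take AsyncPool:  [AsyncPool AbstractRecord CachedPool object] + [CachedTask AbstractRecord SimpleActor CachedPool object] + [AbstractRecord object] + [CachedTask AbstractRecord]
  take CachedTask:  [AbstractRecord CachedPool object] + [CachedTask AbstractRecord SimpleActor CachedPool object] + [AbstractRecord object] + [CachedTask AbstractRecord]
  take AbstractRecord:  [AbstractRecord CachedPool object] + [AbstractRecord SimpleActor CachedPool object] + [AbstractRecord object] + [AbstractRecord]
  take SimpleActor:  [CachedPool object] + [SimpleActor CachedPool object] + [object]
  take CachedPool:  [CachedPool object] + [CachedPool object] + [object]
  take object:  [object] + [object] + [object]
MRO: SafePool SafeView AsyncPool CachedTask AbstractRecord SimpleActor CachedPool object
dispatch is defined in: AbstractRecord, CachedTask. First along the MRO is CachedTask.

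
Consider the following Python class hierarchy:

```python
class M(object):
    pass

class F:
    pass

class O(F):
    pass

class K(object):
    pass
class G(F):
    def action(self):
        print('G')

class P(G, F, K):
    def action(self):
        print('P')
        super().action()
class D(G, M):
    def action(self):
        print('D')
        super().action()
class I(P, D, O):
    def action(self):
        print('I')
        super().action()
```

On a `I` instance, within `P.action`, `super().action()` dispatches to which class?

D

L[I] = I + merge(L[P], L[D], L[O], [P D O])
  take P:  [P G F K object] + [D G F M object] + [O F object] + [P D O]
  take D:  [G F K object] + [D G F M object] + [O F object] + [D O]
  take G:  [G F K object] + [G F M object] + [O F object] + [O]
  take O:  [F K object] + [F M object] + [O F object] + [O]
  take F:  [F K object] + [F M object] + [F object]
  take K:  [K object] + [M object] + [object]
  take M:  [object] + [M object] + [object]
  take object:  [object] + [object] + [object]
MRO: I P D G O F K M object
super() in P.action on a I instance goes to the class after P in I's MRO: D.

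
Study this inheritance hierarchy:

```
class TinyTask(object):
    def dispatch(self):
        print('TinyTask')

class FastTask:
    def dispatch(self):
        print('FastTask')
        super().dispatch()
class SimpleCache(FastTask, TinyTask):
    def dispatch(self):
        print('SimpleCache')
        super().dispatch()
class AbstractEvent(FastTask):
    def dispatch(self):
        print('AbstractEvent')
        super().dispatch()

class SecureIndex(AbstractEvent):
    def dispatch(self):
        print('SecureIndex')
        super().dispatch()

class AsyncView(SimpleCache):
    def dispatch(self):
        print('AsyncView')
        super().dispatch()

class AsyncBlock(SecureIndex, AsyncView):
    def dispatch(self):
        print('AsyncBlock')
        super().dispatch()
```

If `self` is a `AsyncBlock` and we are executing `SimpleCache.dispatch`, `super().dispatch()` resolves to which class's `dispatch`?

L[AsyncBlock] = AsyncBlock + merge(L[SecureIndex], L[AsyncView], [SecureIndex AsyncView])
  take SecureIndex:  [SecureIndex AbstractEvent FastTask object] + [AsyncView SimpleCache FastTask TinyTask object] + [SecureIndex AsyncView]
  take AbstractEvent:  [AbstractEvent FastTask object] + [AsyncView SimpleCache FastTask TinyTask object] + [AsyncView]
  take AsyncView:  [FastTask object] + [AsyncView SimpleCache FastTask TinyTask object] + [AsyncView]
  take SimpleCache:  [FastTask object] + [SimpleCache FastTask TinyTask object]
  take FastTask:  [FastTask object] + [FastTask TinyTask object]
  take TinyTask:  [object] + [TinyTask object]
  take object:  [object] + [object]
MRO: AsyncBlock SecureIndex AbstractEvent AsyncView SimpleCache FastTask TinyTask object
super() in SimpleCache.dispatch on a AsyncBlock instance goes to the class after SimpleCache in AsyncBlock's MRO: FastTask.

FastTask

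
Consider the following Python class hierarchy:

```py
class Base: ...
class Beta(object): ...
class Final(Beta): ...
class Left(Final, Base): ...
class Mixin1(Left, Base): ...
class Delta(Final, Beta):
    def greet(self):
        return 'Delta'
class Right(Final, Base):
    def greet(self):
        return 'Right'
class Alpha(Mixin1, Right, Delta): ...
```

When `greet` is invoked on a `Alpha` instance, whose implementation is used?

L[Alpha] = Alpha + merge(L[Mixin1], L[Right], L[Delta], [Mixin1 Right Delta])
  take Mixin1:  [Mixin1 Left Final Beta Base object] + [Right Final Beta Base object] + [Delta Final Beta object] + [Mixin1 Right Delta]
  take Left:  [Left Final Beta Base object] + [Right Final Beta Base object] + [Delta Final Beta object] + [Right Delta]
  take Right:  [Final Beta Base object] + [Right Final Beta Base object] + [Delta Final Beta object] + [Right Delta]
  take Delta:  [Final Beta Base object] + [Final Beta Base object] + [Delta Final Beta object] + [Delta]
  take Final:  [Final Beta Base object] + [Final Beta Base object] + [Final Beta object]
  take Beta:  [Beta Base object] + [Beta Base object] + [Beta object]
  take Base:  [Base object] + [Base object] + [object]
  take object:  [object] + [object] + [object]
MRO: Alpha Mixin1 Left Right Delta Final Beta Base object
greet is defined in: Delta, Right. First along the MRO is Right.

Right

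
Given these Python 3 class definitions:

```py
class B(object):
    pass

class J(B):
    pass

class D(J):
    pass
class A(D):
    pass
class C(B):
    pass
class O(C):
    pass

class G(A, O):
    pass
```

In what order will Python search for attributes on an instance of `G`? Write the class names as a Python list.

L[G] = G + merge(L[A], L[O], [A O])
  take A:  [A D J B object] + [O C B object] + [A O]
  take D:  [D J B object] + [O C B object] + [O]
  take J:  [J B object] + [O C B object] + [O]
  take O:  [B object] + [O C B object] + [O]
  take C:  [B object] + [C B object]
  take B:  [B object] + [B object]
  take object:  [object] + [object]

[G, A, D, J, O, C, B, object]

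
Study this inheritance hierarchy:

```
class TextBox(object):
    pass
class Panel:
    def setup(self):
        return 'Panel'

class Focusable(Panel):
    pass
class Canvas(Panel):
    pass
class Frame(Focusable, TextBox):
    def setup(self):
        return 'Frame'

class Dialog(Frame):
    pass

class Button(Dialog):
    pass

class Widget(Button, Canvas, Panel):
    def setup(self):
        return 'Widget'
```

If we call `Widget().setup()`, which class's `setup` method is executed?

L[Widget] = Widget + merge(L[Button], L[Canvas], L[Panel], [Button Canvas Panel])
  take Button:  [Button Dialog Frame Focusable Panel TextBox object] + [Canvas Panel object] + [Panel object] + [Button Canvas Panel]
  take Dialog:  [Dialog Frame Focusable Panel TextBox object] + [Canvas Panel object] + [Panel object] + [Canvas Panel]
  take Frame:  [Frame Focusable Panel TextBox object] + [Canvas Panel object] + [Panel object] + [Canvas Panel]
  take Focusable:  [Focusable Panel TextBox object] + [Canvas Panel object] + [Panel object] + [Canvas Panel]
  take Canvas:  [Panel TextBox object] + [Canvas Panel object] + [Panel object] + [Canvas Panel]
  take Panel:  [Panel TextBox object] + [Panel object] + [Panel object] + [Panel]
  take TextBox:  [TextBox object] + [object] + [object]
  take object:  [object] + [object] + [object]
MRO: Widget Button Dialog Frame Focusable Canvas Panel TextBox object
setup is defined in: Frame, Panel, Widget. First along the MRO is Widget.

Widget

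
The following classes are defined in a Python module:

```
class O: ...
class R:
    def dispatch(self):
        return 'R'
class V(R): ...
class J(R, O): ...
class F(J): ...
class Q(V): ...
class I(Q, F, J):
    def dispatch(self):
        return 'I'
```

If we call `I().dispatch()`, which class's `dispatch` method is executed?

L[I] = I + merge(L[Q], L[F], L[J], [Q F J])
  take Q:  [Q V R object] + [F J R O object] + [J R O object] + [Q F J]
  take V:  [V R object] + [F J R O object] + [J R O object] + [F J]
  take F:  [R object] + [F J R O object] + [J R O object] + [F J]
  take J:  [R object] + [J R O object] + [J R O object] + [J]
  take R:  [R object] + [R O object] + [R O object]
  take O:  [object] + [O object] + [O object]
  take object:  [object] + [object] + [object]
MRO: I Q V F J R O object
dispatch is defined in: I, R. First along the MRO is I.

I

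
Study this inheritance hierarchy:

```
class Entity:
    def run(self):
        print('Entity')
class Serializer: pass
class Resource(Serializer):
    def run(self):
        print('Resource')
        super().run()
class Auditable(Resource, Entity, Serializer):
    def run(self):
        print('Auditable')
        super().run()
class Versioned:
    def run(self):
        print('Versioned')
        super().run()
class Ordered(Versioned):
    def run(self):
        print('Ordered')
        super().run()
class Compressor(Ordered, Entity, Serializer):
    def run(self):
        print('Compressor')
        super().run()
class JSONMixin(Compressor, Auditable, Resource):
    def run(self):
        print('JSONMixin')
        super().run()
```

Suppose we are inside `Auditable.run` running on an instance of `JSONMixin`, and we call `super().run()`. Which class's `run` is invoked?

L[JSONMixin] = JSONMixin + merge(L[Compressor], L[Auditable], L[Resource], [Compressor Auditable Resource])
  take Compressor:  [Compressor Ordered Versioned Entity Serializer object] + [Auditable Resource Entity Serializer object] + [Resource Serializer object] + [Compressor Auditable Resource]
  take Ordered:  [Ordered Versioned Entity Serializer object] + [Auditable Resource Entity Serializer object] + [Resource Serializer object] + [Auditable Resource]
  take Versioned:  [Versioned Entity Serializer object] + [Auditable Resource Entity Serializer object] + [Resource Serializer object] + [Auditable Resource]
  take Auditable:  [Entity Serializer object] + [Auditable Resource Entity Serializer object] + [Resource Serializer object] + [Auditable Resource]
  take Resource:  [Entity Serializer object] + [Resource Entity Serializer object] + [Resource Serializer object] + [Resource]
  take Entity:  [Entity Serializer object] + [Entity Serializer object] + [Serializer object]
  take Serializer:  [Serializer object] + [Serializer object] + [Serializer object]
  take object:  [object] + [object] + [object]
MRO: JSONMixin Compressor Ordered Versioned Auditable Resource Entity Serializer object
super() in Auditable.run on a JSONMixin instance goes to the class after Auditable in JSONMixin's MRO: Resource.

Resource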